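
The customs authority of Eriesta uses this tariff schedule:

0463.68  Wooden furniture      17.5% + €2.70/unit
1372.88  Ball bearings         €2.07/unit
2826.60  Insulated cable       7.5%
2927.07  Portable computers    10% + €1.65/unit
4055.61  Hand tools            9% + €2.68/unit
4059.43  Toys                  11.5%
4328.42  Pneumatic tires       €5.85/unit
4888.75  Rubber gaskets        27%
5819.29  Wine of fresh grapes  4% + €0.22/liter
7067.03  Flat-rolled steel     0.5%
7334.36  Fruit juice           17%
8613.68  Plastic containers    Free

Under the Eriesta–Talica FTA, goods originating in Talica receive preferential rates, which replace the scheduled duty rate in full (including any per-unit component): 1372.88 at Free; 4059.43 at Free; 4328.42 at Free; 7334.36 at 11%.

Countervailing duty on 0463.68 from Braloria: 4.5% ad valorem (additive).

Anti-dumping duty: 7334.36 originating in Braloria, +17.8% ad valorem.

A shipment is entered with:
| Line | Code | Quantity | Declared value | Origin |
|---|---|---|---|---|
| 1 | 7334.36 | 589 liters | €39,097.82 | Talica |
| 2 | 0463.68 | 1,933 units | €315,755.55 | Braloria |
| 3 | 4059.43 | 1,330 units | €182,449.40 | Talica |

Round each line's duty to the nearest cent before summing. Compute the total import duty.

€78,986.08

Line 1 (7334.36, Talica, 589 liters, €39,097.82):
Base rate for 7334.36 is 17%.
Origin Talica qualifies under the Eriesta–Talica agreement and 7334.36 is covered: preferential rate 11% applies instead.
The additional-duty order on 7334.36 targets Braloria, not Talica; it does not apply.
Duty = €39,097.82 × 11% = €4,300.76.
Line 2 (0463.68, Braloria, 1,933 units, €315,755.55):
Base rate for 0463.68 is 17.5% + €2.70/unit.
Additional duty on 0463.68 from Braloria: +4.5%. Applied ad valorem rate: 17.5% + 4.5% = 22%.
Duty = €315,755.55 × 22% + 1,933 × €2.70 = €74,685.32.
Line 3 (4059.43, Talica, 1,330 units, €182,449.40):
Base rate for 4059.43 is 11.5%.
Origin Talica qualifies under the Eriesta–Talica agreement and 4059.43 is covered: preferential rate Free applies instead.
Duty = €182,449.40 × 0% = €0.00.
Total = €4,300.76 + €74,685.32 + €0.00 = €78,986.08.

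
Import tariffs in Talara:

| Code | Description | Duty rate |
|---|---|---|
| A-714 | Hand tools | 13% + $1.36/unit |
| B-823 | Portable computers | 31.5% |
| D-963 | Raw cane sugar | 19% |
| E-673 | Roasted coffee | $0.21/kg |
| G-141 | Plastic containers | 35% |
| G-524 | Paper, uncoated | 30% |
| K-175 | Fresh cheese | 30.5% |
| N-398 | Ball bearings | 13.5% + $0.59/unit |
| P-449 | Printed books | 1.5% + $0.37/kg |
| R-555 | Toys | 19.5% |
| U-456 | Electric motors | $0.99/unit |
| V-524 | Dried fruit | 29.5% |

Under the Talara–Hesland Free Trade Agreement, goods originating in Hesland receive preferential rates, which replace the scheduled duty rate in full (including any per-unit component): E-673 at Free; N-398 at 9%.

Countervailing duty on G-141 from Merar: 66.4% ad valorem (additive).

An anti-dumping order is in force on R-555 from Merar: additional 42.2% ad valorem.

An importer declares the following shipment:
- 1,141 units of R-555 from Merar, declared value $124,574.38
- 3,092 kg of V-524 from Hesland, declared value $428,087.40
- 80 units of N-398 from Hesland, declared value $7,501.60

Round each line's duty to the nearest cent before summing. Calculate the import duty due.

$203,823.31

Line 1 (R-555, Merar, 1,141 units, $124,574.38):
Base rate for R-555 is 19.5%.
Additional duty on R-555 from Merar: +42.2%. Applied ad valorem rate: 19.5% + 42.2% = 61.7%.
Duty = $124,574.38 × 61.7% = $76,862.39.
Line 2 (V-524, Hesland, 3,092 kg, $428,087.40):
Base rate for V-524 is 29.5%.
Origin Hesland is the FTA partner but V-524 is not on the preference list; base rate stands.
Duty = $428,087.40 × 29.5% = $126,285.78.
Line 3 (N-398, Hesland, 80 units, $7,501.60):
Base rate for N-398 is 13.5% + $0.59/unit.
Origin Hesland qualifies under the Talara–Hesland agreement and N-398 is covered: preferential rate 9% applies instead.
Duty = $7,501.60 × 9% = $675.14.
Total = $76,862.39 + $126,285.78 + $675.14 = $203,823.31.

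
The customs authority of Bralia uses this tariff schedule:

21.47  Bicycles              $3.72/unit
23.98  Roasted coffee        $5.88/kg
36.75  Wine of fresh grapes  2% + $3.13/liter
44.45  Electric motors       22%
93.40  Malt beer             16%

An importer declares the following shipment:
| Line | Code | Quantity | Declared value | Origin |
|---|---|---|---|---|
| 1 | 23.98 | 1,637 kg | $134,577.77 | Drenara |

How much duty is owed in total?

$9,625.56

Line 1 (23.98, Drenara, 1,637 kg, $134,577.77):
Base rate for 23.98 is $5.88/kg.
Duty = 1,637 × $5.88 = $9,625.56.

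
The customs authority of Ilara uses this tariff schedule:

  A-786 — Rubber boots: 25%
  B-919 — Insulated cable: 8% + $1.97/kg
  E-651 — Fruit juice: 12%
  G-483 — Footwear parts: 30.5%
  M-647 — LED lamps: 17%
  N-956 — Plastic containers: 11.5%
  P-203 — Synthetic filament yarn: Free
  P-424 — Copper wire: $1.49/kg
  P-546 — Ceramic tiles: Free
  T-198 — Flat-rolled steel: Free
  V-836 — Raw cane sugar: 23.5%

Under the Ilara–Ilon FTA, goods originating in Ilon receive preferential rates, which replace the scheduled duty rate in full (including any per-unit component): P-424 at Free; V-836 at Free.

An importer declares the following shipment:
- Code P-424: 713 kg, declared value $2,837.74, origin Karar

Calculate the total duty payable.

Line 1 (P-424, Karar, 713 kg, $2,837.74):
Base rate for P-424 is $1.49/kg.
P-424 has an FTA preferential rate, but origin Karar is not Ilon; base rate stands.
Duty = 713 × $1.49 = $1,062.37.

$1,062.37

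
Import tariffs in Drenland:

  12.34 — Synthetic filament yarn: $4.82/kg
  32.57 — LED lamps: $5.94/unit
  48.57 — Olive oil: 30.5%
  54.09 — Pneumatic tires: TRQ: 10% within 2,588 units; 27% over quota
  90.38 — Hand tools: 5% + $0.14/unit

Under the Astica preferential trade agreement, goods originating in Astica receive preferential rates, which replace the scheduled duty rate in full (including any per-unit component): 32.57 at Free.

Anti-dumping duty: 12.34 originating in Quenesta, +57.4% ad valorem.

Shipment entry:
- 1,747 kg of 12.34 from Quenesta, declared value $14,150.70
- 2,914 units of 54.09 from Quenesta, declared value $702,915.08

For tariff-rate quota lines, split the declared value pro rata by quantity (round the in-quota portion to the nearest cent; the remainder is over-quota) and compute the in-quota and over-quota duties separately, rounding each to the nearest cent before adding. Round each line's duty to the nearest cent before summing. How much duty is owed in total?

$100,202.96

Line 1 (12.34, Quenesta, 1,747 kg, $14,150.70):
Base rate for 12.34 is $4.82/kg.
Additional duty on 12.34 from Quenesta: +57.4% ad valorem. Applied ad valorem rate = 57.4%.
Duty = $14,150.70 × 57.4% + 1,747 × $4.82 = $16,543.04.
Line 2 (54.09, Quenesta, 2,914 units, $702,915.08):
Code 54.09 is under a tariff-rate quota (threshold 2,588 units). In-quota: 2,588 units at 10%; over-quota: 326 units at 27%.
Pro-rata value split: in-quota = $702,915.08 × 2,588/2,914 = $624,277.36; over-quota = $702,915.08 − $624,277.36 = $78,637.72.
In-quota duty = $624,277.36 × 10% = $62,427.74. Over-quota duty = $78,637.72 × 27% = $21,232.18.
Line duty = $62,427.74 + $21,232.18 = $83,659.92.
Total = $16,543.04 + $83,659.92 = $100,202.96.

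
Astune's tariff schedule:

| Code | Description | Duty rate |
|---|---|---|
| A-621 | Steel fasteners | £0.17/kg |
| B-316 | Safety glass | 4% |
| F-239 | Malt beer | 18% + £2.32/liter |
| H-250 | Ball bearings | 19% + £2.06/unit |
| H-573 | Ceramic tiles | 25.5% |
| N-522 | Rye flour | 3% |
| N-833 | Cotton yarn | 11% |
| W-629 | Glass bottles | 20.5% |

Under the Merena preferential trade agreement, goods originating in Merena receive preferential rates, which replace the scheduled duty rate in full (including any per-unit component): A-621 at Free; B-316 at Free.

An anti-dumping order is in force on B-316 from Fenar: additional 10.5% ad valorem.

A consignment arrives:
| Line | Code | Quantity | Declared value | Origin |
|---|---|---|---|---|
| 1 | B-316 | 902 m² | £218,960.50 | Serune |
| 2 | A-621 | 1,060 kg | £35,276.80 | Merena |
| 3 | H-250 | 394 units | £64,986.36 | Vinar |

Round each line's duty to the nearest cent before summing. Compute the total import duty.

Line 1 (B-316, Serune, 902 m², £218,960.50):
Base rate for B-316 is 4%.
B-316 has an FTA preferential rate, but origin Serune is not Merena; base rate stands.
The additional-duty order on B-316 targets Fenar, not Serune; it does not apply.
Duty = £218,960.50 × 4% = £8,758.42.
Line 2 (A-621, Merena, 1,060 kg, £35,276.80):
Base rate for A-621 is £0.17/kg.
Origin Merena qualifies under the Astune–Merena agreement and A-621 is covered: preferential rate Free applies instead.
Duty = £35,276.80 × 0% = £0.00.
Line 3 (H-250, Vinar, 394 units, £64,986.36):
Base rate for H-250 is 19% + £2.06/unit.
Duty = £64,986.36 × 19% + 394 × £2.06 = £13,159.05.
Total = £8,758.42 + £0.00 + £13,159.05 = £21,917.47.

£21,917.47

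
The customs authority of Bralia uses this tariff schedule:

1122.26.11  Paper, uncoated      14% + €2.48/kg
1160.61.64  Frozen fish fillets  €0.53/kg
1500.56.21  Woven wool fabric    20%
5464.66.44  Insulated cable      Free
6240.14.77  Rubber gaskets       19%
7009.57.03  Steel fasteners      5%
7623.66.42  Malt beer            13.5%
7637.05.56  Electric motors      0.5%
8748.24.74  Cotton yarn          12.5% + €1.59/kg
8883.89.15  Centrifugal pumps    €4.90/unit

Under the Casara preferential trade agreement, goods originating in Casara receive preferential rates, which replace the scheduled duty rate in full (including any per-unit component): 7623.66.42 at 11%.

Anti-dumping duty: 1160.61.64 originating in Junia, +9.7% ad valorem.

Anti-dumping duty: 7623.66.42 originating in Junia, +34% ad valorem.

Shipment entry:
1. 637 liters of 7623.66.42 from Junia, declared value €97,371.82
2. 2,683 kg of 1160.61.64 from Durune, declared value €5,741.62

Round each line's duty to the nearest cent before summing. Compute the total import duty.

Line 1 (7623.66.42, Junia, 637 liters, €97,371.82):
Base rate for 7623.66.42 is 13.5%.
7623.66.42 has an FTA preferential rate, but origin Junia is not Casara; base rate stands.
Additional duty on 7623.66.42 from Junia: +34%. Applied ad valorem rate: 13.5% + 34% = 47.5%.
Duty = €97,371.82 × 47.5% = €46,251.61.
Line 2 (1160.61.64, Durune, 2,683 kg, €5,741.62):
Base rate for 1160.61.64 is €0.53/kg.
The additional-duty order on 1160.61.64 targets Junia, not Durune; it does not apply.
Duty = 2,683 × €0.53 = €1,421.99.
Total = €46,251.61 + €1,421.99 = €47,673.60.

€47,673.60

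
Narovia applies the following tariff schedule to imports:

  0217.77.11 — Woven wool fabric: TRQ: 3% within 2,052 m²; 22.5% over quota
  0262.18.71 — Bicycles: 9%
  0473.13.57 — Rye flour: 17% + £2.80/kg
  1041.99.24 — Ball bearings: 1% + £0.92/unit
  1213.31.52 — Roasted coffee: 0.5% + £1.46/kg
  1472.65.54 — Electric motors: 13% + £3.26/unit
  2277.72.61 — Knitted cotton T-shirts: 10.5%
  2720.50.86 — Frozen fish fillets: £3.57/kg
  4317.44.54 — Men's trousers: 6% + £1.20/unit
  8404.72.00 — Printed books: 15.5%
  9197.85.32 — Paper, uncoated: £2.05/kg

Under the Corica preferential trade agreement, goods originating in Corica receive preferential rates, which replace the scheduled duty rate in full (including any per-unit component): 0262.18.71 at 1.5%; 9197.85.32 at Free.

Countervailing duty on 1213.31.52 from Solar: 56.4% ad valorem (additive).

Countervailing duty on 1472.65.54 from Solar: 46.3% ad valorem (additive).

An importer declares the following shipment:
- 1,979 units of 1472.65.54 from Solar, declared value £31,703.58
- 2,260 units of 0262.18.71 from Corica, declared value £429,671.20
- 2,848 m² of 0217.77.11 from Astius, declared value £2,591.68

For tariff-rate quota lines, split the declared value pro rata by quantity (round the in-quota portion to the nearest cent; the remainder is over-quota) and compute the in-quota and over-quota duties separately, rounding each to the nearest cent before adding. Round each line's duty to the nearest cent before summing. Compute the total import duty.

Line 1 (1472.65.54, Solar, 1,979 units, £31,703.58):
Base rate for 1472.65.54 is 13% + £3.26/unit.
Additional duty on 1472.65.54 from Solar: +46.3%. Applied ad valorem rate: 13% + 46.3% = 59.3%.
Duty = £31,703.58 × 59.3% + 1,979 × £3.26 = £25,251.76.
Line 2 (0262.18.71, Corica, 2,260 units, £429,671.20):
Base rate for 0262.18.71 is 9%.
Origin Corica qualifies under the Narovia–Corica agreement and 0262.18.71 is covered: preferential rate 1.5% applies instead.
Duty = £429,671.20 × 1.5% = £6,445.07.
Line 3 (0217.77.11, Astius, 2,848 m², £2,591.68):
Code 0217.77.11 is under a tariff-rate quota (threshold 2,052 m²). In-quota: 2,052 m² at 3%; over-quota: 796 m² at 22.5%.
Pro-rata value split: in-quota = £2,591.68 × 2,052/2,848 = £1,867.32; over-quota = £2,591.68 − £1,867.32 = £724.36.
In-quota duty = £1,867.32 × 3% = £56.02. Over-quota duty = £724.36 × 22.5% = £162.98.
Line duty = £56.02 + £162.98 = £219.00.
Total = £25,251.76 + £6,445.07 + £219.00 = £31,915.83.

£31,915.83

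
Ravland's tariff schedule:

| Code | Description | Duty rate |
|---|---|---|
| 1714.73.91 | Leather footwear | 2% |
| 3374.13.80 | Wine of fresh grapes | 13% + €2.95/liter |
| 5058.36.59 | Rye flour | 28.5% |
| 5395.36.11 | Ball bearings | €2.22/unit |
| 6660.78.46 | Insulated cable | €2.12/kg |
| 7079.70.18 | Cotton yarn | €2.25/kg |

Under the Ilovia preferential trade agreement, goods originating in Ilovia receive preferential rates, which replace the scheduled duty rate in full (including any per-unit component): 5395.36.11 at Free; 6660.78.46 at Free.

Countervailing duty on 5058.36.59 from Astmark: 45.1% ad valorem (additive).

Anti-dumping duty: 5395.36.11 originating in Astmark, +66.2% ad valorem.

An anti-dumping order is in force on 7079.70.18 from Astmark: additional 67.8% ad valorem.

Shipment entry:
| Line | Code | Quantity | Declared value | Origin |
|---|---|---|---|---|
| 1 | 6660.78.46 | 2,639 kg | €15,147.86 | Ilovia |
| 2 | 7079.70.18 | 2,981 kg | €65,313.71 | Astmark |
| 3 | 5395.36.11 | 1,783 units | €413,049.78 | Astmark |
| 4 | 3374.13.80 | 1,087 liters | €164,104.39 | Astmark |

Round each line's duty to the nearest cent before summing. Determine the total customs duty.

€352,927.38

Line 1 (6660.78.46, Ilovia, 2,639 kg, €15,147.86):
Base rate for 6660.78.46 is €2.12/kg.
Origin Ilovia qualifies under the Ravland–Ilovia agreement and 6660.78.46 is covered: preferential rate Free applies instead.
Duty = €15,147.86 × 0% = €0.00.
Line 2 (7079.70.18, Astmark, 2,981 kg, €65,313.71):
Base rate for 7079.70.18 is €2.25/kg.
Additional duty on 7079.70.18 from Astmark: +67.8% ad valorem. Applied ad valorem rate = 67.8%.
Duty = €65,313.71 × 67.8% + 2,981 × €2.25 = €50,989.95.
Line 3 (5395.36.11, Astmark, 1,783 units, €413,049.78):
Base rate for 5395.36.11 is €2.22/unit.
5395.36.11 has an FTA preferential rate, but origin Astmark is not Ilovia; base rate stands.
Additional duty on 5395.36.11 from Astmark: +66.2% ad valorem. Applied ad valorem rate = 66.2%.
Duty = €413,049.78 × 66.2% + 1,783 × €2.22 = €277,397.21.
Line 4 (3374.13.80, Astmark, 1,087 liters, €164,104.39):
Base rate for 3374.13.80 is 13% + €2.95/liter.
Duty = €164,104.39 × 13% + 1,087 × €2.95 = €24,540.22.
Total = €0.00 + €50,989.95 + €277,397.21 + €24,540.22 = €352,927.38.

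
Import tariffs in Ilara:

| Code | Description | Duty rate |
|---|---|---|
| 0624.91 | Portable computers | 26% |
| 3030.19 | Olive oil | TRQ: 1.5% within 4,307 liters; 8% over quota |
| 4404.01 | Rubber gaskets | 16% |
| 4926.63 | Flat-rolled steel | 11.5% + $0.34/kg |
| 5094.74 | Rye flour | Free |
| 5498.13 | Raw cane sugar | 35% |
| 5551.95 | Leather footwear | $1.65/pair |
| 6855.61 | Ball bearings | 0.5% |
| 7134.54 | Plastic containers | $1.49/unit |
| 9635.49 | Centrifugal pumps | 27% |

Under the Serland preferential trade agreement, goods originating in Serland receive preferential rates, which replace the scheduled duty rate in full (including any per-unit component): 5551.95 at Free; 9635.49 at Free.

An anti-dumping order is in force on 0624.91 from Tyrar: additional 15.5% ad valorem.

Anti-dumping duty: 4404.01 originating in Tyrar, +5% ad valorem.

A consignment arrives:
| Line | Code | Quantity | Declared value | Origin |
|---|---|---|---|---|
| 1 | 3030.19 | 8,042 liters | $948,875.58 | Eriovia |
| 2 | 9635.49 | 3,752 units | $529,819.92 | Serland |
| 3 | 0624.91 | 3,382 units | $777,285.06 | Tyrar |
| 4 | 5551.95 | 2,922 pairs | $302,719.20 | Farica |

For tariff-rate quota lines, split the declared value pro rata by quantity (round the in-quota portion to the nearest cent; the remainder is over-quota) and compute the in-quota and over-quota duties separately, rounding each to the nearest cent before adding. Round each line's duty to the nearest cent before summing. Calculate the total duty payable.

Line 1 (3030.19, Eriovia, 8,042 liters, $948,875.58):
Code 3030.19 is under a tariff-rate quota (threshold 4,307 liters). In-quota: 4,307 liters at 1.5%; over-quota: 3,735 liters at 8%.
Pro-rata value split: in-quota = $948,875.58 × 4,307/8,042 = $508,182.93; over-quota = $948,875.58 − $508,182.93 = $440,692.65.
In-quota duty = $508,182.93 × 1.5% = $7,622.74. Over-quota duty = $440,692.65 × 8% = $35,255.41.
Line duty = $7,622.74 + $35,255.41 = $42,878.15.
Line 2 (9635.49, Serland, 3,752 units, $529,819.92):
Base rate for 9635.49 is 27%.
Origin Serland qualifies under the Ilara–Serland agreement and 9635.49 is covered: preferential rate Free applies instead.
Duty = $529,819.92 × 0% = $0.00.
Line 3 (0624.91, Tyrar, 3,382 units, $777,285.06):
Base rate for 0624.91 is 26%.
Additional duty on 0624.91 from Tyrar: +15.5%. Applied ad valorem rate: 26% + 15.5% = 41.5%.
Duty = $777,285.06 × 41.5% = $322,573.30.
Line 4 (5551.95, Farica, 2,922 pairs, $302,719.20):
Base rate for 5551.95 is $1.65/pair.
5551.95 has an FTA preferential rate, but origin Farica is not Serland; base rate stands.
Duty = 2,922 × $1.65 = $4,821.30.
Total = $42,878.15 + $0.00 + $322,573.30 + $4,821.30 = $370,272.75.

$370,272.75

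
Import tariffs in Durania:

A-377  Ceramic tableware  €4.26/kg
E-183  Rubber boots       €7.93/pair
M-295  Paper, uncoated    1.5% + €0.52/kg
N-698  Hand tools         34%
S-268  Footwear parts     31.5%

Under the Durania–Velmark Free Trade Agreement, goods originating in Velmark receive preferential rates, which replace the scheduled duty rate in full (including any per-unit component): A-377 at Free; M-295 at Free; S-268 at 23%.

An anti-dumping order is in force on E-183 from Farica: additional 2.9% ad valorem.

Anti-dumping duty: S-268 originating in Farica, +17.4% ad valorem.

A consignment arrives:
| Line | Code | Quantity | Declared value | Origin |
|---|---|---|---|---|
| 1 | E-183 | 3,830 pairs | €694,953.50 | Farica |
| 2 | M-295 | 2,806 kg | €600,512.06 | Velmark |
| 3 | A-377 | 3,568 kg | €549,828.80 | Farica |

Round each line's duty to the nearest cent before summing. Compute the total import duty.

Line 1 (E-183, Farica, 3,830 pairs, €694,953.50):
Base rate for E-183 is €7.93/pair.
Additional duty on E-183 from Farica: +2.9% ad valorem. Applied ad valorem rate = 2.9%.
Duty = €694,953.50 × 2.9% + 3,830 × €7.93 = €50,525.55.
Line 2 (M-295, Velmark, 2,806 kg, €600,512.06):
Base rate for M-295 is 1.5% + €0.52/kg.
Origin Velmark qualifies under the Durania–Velmark agreement and M-295 is covered: preferential rate Free applies instead.
Duty = €600,512.06 × 0% = €0.00.
Line 3 (A-377, Farica, 3,568 kg, €549,828.80):
Base rate for A-377 is €4.26/kg.
A-377 has an FTA preferential rate, but origin Farica is not Velmark; base rate stands.
Duty = 3,568 × €4.26 = €15,199.68.
Total = €50,525.55 + €0.00 + €15,199.68 = €65,725.23.

€65,725.23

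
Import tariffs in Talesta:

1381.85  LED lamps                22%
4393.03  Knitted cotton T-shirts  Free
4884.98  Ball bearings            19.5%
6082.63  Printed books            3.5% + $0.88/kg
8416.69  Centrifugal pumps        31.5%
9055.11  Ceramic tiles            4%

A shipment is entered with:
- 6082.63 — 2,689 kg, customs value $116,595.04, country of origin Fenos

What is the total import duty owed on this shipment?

$6,447.15

Line 1 (6082.63, Fenos, 2,689 kg, $116,595.04):
Base rate for 6082.63 is 3.5% + $0.88/kg.
Duty = $116,595.04 × 3.5% + 2,689 × $0.88 = $6,447.15.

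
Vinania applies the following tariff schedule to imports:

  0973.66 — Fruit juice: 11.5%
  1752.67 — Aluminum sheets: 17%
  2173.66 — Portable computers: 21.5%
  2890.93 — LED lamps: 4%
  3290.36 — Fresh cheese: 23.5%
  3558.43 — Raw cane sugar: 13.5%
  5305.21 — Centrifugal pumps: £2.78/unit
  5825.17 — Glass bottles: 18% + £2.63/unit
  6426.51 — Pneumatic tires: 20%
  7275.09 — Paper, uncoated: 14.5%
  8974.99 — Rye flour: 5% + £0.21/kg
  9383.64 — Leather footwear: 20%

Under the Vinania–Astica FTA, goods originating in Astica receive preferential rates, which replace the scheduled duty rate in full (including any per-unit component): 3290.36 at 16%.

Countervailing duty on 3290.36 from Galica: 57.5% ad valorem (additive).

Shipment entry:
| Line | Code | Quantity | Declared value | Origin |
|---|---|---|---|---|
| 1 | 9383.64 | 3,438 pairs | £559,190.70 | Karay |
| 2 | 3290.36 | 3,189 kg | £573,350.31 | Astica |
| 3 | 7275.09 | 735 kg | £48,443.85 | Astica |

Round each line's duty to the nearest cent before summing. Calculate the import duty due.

Line 1 (9383.64, Karay, 3,438 pairs, £559,190.70):
Base rate for 9383.64 is 20%.
Duty = £559,190.70 × 20% = £111,838.14.
Line 2 (3290.36, Astica, 3,189 kg, £573,350.31):
Base rate for 3290.36 is 23.5%.
Origin Astica qualifies under the Vinania–Astica agreement and 3290.36 is covered: preferential rate 16% applies instead.
The additional-duty order on 3290.36 targets Galica, not Astica; it does not apply.
Duty = £573,350.31 × 16% = £91,736.05.
Line 3 (7275.09, Astica, 735 kg, £48,443.85):
Base rate for 7275.09 is 14.5%.
Origin Astica is the FTA partner but 7275.09 is not on the preference list; base rate stands.
Duty = £48,443.85 × 14.5% = £7,024.36.
Total = £111,838.14 + £91,736.05 + £7,024.36 = £210,598.55.

£210,598.55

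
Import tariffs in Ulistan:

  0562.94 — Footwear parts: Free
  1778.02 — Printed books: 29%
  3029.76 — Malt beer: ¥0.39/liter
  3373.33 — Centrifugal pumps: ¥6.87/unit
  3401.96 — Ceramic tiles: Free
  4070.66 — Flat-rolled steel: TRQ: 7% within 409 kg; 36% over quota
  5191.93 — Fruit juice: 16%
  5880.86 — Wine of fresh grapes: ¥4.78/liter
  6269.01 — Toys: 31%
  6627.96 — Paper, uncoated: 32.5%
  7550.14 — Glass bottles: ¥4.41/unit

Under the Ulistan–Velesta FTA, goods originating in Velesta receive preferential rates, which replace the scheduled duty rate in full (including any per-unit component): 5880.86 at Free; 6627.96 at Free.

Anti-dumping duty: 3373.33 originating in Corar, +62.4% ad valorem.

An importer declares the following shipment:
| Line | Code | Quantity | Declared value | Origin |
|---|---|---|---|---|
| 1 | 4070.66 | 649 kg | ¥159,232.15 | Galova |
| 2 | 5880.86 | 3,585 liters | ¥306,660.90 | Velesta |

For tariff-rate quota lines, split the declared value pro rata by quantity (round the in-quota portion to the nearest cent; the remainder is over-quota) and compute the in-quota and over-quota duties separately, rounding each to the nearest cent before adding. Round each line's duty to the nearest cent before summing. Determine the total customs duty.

¥28,222.61

Line 1 (4070.66, Galova, 649 kg, ¥159,232.15):
Code 4070.66 is under a tariff-rate quota (threshold 409 kg). In-quota: 409 kg at 7%; over-quota: 240 kg at 36%.
Pro-rata value split: in-quota = ¥159,232.15 × 409/649 = ¥100,348.15; over-quota = ¥159,232.15 − ¥100,348.15 = ¥58,884.00.
In-quota duty = ¥100,348.15 × 7% = ¥7,024.37. Over-quota duty = ¥58,884.00 × 36% = ¥21,198.24.
Line duty = ¥7,024.37 + ¥21,198.24 = ¥28,222.61.
Line 2 (5880.86, Velesta, 3,585 liters, ¥306,660.90):
Base rate for 5880.86 is ¥4.78/liter.
Origin Velesta qualifies under the Ulistan–Velesta agreement and 5880.86 is covered: preferential rate Free applies instead.
Duty = ¥306,660.90 × 0% = ¥0.00.
Total = ¥28,222.61 + ¥0.00 = ¥28,222.61.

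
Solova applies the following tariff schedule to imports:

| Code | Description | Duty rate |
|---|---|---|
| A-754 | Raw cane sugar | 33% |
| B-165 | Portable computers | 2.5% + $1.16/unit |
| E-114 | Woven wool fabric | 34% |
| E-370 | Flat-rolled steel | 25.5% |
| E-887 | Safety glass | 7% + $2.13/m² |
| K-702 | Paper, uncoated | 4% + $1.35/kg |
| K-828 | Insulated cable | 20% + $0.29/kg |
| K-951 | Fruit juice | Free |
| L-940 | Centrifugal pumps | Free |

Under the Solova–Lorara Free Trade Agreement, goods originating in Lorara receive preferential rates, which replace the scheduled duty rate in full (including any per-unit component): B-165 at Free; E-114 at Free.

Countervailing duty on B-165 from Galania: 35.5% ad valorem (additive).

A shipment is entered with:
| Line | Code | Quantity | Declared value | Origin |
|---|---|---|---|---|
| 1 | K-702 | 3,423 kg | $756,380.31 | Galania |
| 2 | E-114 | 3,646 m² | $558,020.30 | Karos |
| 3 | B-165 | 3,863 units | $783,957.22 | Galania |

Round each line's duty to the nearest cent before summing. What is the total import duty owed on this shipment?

Line 1 (K-702, Galania, 3,423 kg, $756,380.31):
Base rate for K-702 is 4% + $1.35/kg.
Duty = $756,380.31 × 4% + 3,423 × $1.35 = $34,876.26.
Line 2 (E-114, Karos, 3,646 m², $558,020.30):
Base rate for E-114 is 34%.
E-114 has an FTA preferential rate, but origin Karos is not Lorara; base rate stands.
Duty = $558,020.30 × 34% = $189,726.90.
Line 3 (B-165, Galania, 3,863 units, $783,957.22):
Base rate for B-165 is 2.5% + $1.16/unit.
B-165 has an FTA preferential rate, but origin Galania is not Lorara; base rate stands.
Additional duty on B-165 from Galania: +35.5%. Applied ad valorem rate: 2.5% + 35.5% = 38%.
Duty = $783,957.22 × 38% + 3,863 × $1.16 = $302,384.82.
Total = $34,876.26 + $189,726.90 + $302,384.82 = $526,987.98.

$526,987.98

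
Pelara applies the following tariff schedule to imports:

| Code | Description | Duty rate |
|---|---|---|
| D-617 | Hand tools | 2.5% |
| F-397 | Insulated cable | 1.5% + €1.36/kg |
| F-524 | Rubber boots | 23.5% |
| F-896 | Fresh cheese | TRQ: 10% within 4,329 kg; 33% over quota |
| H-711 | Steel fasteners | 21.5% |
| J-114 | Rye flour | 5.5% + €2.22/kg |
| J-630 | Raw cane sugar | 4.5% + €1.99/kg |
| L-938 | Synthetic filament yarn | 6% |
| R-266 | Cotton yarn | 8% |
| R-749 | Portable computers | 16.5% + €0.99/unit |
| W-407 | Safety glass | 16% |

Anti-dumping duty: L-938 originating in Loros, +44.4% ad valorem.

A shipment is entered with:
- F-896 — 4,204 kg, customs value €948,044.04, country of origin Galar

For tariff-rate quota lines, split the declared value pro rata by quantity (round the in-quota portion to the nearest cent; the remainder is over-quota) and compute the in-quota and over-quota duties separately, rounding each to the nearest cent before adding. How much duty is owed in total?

Line 1 (F-896, Galar, 4,204 kg, €948,044.04):
Code F-896 is under a tariff-rate quota (threshold 4,329 kg). Quantity 4,204 kg is within the quota, so the in-quota rate 10% applies to the full value.
Duty = €948,044.04 × 10% = €94,804.40.

€94,804.40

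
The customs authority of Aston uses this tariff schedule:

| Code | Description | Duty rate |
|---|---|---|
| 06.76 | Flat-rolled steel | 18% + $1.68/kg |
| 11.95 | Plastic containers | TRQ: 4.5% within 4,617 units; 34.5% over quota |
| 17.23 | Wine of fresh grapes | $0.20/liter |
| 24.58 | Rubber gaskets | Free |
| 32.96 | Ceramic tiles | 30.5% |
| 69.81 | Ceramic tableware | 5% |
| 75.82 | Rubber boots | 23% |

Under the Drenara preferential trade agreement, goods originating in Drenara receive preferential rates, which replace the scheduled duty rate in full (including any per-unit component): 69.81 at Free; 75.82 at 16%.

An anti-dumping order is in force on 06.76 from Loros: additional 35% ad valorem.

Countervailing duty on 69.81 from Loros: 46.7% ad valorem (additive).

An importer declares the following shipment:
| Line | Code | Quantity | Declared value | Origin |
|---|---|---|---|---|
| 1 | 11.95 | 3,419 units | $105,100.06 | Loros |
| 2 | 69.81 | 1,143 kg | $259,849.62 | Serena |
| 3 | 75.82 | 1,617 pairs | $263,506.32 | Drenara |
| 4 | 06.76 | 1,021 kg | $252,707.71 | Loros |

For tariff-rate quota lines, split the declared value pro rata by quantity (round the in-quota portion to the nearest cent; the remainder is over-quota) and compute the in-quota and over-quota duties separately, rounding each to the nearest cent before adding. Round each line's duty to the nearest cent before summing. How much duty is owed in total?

Line 1 (11.95, Loros, 3,419 units, $105,100.06):
Code 11.95 is under a tariff-rate quota (threshold 4,617 units). Quantity 3,419 units is within the quota, so the in-quota rate 4.5% applies to the full value.
Duty = $105,100.06 × 4.5% = $4,729.50.
Line 2 (69.81, Serena, 1,143 kg, $259,849.62):
Base rate for 69.81 is 5%.
69.81 has an FTA preferential rate, but origin Serena is not Drenara; base rate stands.
The additional-duty order on 69.81 targets Loros, not Serena; it does not apply.
Duty = $259,849.62 × 5% = $12,992.48.
Line 3 (75.82, Drenara, 1,617 pairs, $263,506.32):
Base rate for 75.82 is 23%.
Origin Drenara qualifies under the Aston–Drenara agreement and 75.82 is covered: preferential rate 16% applies instead.
Duty = $263,506.32 × 16% = $42,161.01.
Line 4 (06.76, Loros, 1,021 kg, $252,707.71):
Base rate for 06.76 is 18% + $1.68/kg.
Additional duty on 06.76 from Loros: +35%. Applied ad valorem rate: 18% + 35% = 53%.
Duty = $252,707.71 × 53% + 1,021 × $1.68 = $135,650.37.
Total = $4,729.50 + $12,992.48 + $42,161.01 + $135,650.37 = $195,533.36.

$195,533.36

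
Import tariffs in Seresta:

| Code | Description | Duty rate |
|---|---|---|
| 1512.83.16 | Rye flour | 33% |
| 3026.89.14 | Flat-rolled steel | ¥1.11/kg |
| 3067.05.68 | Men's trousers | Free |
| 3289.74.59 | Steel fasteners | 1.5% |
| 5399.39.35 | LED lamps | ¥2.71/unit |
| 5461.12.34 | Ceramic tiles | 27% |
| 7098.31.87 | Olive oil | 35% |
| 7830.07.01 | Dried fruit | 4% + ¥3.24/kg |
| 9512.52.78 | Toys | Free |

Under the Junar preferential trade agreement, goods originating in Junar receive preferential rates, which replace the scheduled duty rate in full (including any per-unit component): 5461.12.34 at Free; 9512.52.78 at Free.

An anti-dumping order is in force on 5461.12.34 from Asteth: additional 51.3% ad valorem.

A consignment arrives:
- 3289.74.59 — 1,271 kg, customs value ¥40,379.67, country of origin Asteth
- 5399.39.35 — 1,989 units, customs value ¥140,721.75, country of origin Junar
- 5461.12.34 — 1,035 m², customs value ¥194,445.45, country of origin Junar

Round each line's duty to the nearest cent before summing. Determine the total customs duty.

Line 1 (3289.74.59, Asteth, 1,271 kg, ¥40,379.67):
Base rate for 3289.74.59 is 1.5%.
Duty = ¥40,379.67 × 1.5% = ¥605.70.
Line 2 (5399.39.35, Junar, 1,989 units, ¥140,721.75):
Base rate for 5399.39.35 is ¥2.71/unit.
Origin Junar is the FTA partner but 5399.39.35 is not on the preference list; base rate stands.
Duty = 1,989 × ¥2.71 = ¥5,390.19.
Line 3 (5461.12.34, Junar, 1,035 m², ¥194,445.45):
Base rate for 5461.12.34 is 27%.
Origin Junar qualifies under the Seresta–Junar agreement and 5461.12.34 is covered: preferential rate Free applies instead.
The additional-duty order on 5461.12.34 targets Asteth, not Junar; it does not apply.
Duty = ¥194,445.45 × 0% = ¥0.00.
Total = ¥605.70 + ¥5,390.19 + ¥0.00 = ¥5,995.89.

¥5,995.89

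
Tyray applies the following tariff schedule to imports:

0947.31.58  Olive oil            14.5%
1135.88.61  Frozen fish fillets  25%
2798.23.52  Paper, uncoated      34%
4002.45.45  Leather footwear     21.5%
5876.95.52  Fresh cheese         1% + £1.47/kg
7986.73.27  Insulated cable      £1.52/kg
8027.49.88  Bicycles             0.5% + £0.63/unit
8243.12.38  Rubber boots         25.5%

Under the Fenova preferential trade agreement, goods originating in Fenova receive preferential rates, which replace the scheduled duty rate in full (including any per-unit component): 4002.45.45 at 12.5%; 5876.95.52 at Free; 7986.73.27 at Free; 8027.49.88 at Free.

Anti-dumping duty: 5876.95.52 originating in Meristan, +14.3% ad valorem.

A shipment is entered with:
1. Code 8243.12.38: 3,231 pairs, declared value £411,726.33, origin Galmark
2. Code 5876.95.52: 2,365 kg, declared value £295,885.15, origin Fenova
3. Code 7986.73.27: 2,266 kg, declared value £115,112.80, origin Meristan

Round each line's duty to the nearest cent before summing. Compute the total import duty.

Line 1 (8243.12.38, Galmark, 3,231 pairs, £411,726.33):
Base rate for 8243.12.38 is 25.5%.
Duty = £411,726.33 × 25.5% = £104,990.21.
Line 2 (5876.95.52, Fenova, 2,365 kg, £295,885.15):
Base rate for 5876.95.52 is 1% + £1.47/kg.
Origin Fenova qualifies under the Tyray–Fenova agreement and 5876.95.52 is covered: preferential rate Free applies instead.
The additional-duty order on 5876.95.52 targets Meristan, not Fenova; it does not apply.
Duty = £295,885.15 × 0% = £0.00.
Line 3 (7986.73.27, Meristan, 2,266 kg, £115,112.80):
Base rate for 7986.73.27 is £1.52/kg.
7986.73.27 has an FTA preferential rate, but origin Meristan is not Fenova; base rate stands.
Duty = 2,266 × £1.52 = £3,444.32.
Total = £104,990.21 + £0.00 + £3,444.32 = £108,434.53.

£108,434.53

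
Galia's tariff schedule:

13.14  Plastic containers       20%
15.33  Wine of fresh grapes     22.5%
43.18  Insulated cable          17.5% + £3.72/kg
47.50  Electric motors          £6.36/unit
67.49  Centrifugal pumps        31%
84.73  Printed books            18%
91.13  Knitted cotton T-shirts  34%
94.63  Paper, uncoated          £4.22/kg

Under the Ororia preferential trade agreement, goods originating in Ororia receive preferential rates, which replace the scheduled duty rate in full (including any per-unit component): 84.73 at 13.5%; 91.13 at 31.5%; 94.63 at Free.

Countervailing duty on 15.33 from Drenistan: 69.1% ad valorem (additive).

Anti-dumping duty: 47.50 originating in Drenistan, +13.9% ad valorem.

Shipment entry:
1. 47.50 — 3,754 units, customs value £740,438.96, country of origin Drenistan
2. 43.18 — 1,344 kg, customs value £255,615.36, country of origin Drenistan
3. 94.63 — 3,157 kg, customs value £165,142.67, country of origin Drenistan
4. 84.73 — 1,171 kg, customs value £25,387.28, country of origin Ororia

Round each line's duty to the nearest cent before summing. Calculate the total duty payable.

£193,278.65

Line 1 (47.50, Drenistan, 3,754 units, £740,438.96):
Base rate for 47.50 is £6.36/unit.
Additional duty on 47.50 from Drenistan: +13.9% ad valorem. Applied ad valorem rate = 13.9%.
Duty = £740,438.96 × 13.9% + 3,754 × £6.36 = £126,796.46.
Line 2 (43.18, Drenistan, 1,344 kg, £255,615.36):
Base rate for 43.18 is 17.5% + £3.72/kg.
Duty = £255,615.36 × 17.5% + 1,344 × £3.72 = £49,732.37.
Line 3 (94.63, Drenistan, 3,157 kg, £165,142.67):
Base rate for 94.63 is £4.22/kg.
94.63 has an FTA preferential rate, but origin Drenistan is not Ororia; base rate stands.
Duty = 3,157 × £4.22 = £13,322.54.
Line 4 (84.73, Ororia, 1,171 kg, £25,387.28):
Base rate for 84.73 is 18%.
Origin Ororia qualifies under the Galia–Ororia agreement and 84.73 is covered: preferential rate 13.5% applies instead.
Duty = £25,387.28 × 13.5% = £3,427.28.
Total = £126,796.46 + £49,732.37 + £13,322.54 + £3,427.28 = £193,278.65.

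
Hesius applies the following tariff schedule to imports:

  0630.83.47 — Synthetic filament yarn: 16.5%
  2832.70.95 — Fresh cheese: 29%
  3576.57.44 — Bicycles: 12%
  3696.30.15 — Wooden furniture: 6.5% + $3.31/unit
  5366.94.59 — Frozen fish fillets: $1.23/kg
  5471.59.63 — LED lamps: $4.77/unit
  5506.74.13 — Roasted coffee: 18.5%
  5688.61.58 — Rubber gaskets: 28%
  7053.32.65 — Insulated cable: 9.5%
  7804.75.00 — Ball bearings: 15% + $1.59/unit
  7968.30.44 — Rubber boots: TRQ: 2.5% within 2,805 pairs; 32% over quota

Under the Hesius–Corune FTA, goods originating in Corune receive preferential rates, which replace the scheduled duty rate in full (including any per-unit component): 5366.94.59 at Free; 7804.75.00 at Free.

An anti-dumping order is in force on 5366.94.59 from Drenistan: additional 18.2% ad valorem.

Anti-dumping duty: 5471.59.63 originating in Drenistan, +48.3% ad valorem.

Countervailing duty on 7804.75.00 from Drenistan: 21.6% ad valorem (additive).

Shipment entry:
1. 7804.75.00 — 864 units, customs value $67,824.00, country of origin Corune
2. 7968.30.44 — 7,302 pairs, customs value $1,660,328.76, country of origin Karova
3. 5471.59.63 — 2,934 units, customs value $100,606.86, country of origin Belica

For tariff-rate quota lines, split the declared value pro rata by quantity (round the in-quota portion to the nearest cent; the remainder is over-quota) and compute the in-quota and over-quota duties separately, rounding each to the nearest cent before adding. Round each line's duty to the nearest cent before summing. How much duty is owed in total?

$357,149.12

Line 1 (7804.75.00, Corune, 864 units, $67,824.00):
Base rate for 7804.75.00 is 15% + $1.59/unit.
Origin Corune qualifies under the Hesius–Corune agreement and 7804.75.00 is covered: preferential rate Free applies instead.
The additional-duty order on 7804.75.00 targets Drenistan, not Corune; it does not apply.
Duty = $67,824.00 × 0% = $0.00.
Line 2 (7968.30.44, Karova, 7,302 pairs, $1,660,328.76):
Code 7968.30.44 is under a tariff-rate quota (threshold 2,805 pairs). In-quota: 2,805 pairs at 2.5%; over-quota: 4,497 pairs at 32%.
Pro-rata value split: in-quota = $1,660,328.76 × 2,805/7,302 = $637,800.90; over-quota = $1,660,328.76 − $637,800.90 = $1,022,527.86.
In-quota duty = $637,800.90 × 2.5% = $15,945.02. Over-quota duty = $1,022,527.86 × 32% = $327,208.92.
Line duty = $15,945.02 + $327,208.92 = $343,153.94.
Line 3 (5471.59.63, Belica, 2,934 units, $100,606.86):
Base rate for 5471.59.63 is $4.77/unit.
The additional-duty order on 5471.59.63 targets Drenistan, not Belica; it does not apply.
Duty = 2,934 × $4.77 = $13,995.18.
Total = $0.00 + $343,153.94 + $13,995.18 = $357,149.12.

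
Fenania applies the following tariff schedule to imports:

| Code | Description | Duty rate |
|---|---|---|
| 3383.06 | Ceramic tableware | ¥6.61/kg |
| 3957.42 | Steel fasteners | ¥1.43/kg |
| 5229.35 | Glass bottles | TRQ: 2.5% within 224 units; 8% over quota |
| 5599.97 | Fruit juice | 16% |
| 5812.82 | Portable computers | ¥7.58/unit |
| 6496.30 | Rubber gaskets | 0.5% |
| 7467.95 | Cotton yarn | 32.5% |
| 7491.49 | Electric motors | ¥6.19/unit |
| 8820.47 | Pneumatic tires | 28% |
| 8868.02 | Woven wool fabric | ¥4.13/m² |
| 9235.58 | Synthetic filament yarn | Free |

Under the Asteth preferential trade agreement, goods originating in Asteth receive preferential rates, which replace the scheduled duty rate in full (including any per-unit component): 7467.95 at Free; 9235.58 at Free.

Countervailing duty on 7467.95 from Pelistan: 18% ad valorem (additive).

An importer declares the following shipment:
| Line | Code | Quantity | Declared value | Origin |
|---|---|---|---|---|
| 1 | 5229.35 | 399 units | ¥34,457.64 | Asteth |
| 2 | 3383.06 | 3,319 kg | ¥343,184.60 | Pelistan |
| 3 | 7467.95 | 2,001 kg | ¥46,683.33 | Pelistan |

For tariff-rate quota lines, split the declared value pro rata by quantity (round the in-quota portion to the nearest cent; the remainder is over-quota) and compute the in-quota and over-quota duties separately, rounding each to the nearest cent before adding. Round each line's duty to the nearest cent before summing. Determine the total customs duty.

¥47,206.33

Line 1 (5229.35, Asteth, 399 units, ¥34,457.64):
Code 5229.35 is under a tariff-rate quota (threshold 224 units). In-quota: 224 units at 2.5%; over-quota: 175 units at 8%.
Pro-rata value split: in-quota = ¥34,457.64 × 224/399 = ¥19,344.64; over-quota = ¥34,457.64 − ¥19,344.64 = ¥15,113.00.
In-quota duty = ¥19,344.64 × 2.5% = ¥483.62. Over-quota duty = ¥15,113.00 × 8% = ¥1,209.04.
Line duty = ¥483.62 + ¥1,209.04 = ¥1,692.66.
Line 2 (3383.06, Pelistan, 3,319 kg, ¥343,184.60):
Base rate for 3383.06 is ¥6.61/kg.
Duty = 3,319 × ¥6.61 = ¥21,938.59.
Line 3 (7467.95, Pelistan, 2,001 kg, ¥46,683.33):
Base rate for 7467.95 is 32.5%.
7467.95 has an FTA preferential rate, but origin Pelistan is not Asteth; base rate stands.
Additional duty on 7467.95 from Pelistan: +18%. Applied ad valorem rate: 32.5% + 18% = 50.5%.
Duty = ¥46,683.33 × 50.5% = ¥23,575.08.
Total = ¥1,692.66 + ¥21,938.59 + ¥23,575.08 = ¥47,206.33.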